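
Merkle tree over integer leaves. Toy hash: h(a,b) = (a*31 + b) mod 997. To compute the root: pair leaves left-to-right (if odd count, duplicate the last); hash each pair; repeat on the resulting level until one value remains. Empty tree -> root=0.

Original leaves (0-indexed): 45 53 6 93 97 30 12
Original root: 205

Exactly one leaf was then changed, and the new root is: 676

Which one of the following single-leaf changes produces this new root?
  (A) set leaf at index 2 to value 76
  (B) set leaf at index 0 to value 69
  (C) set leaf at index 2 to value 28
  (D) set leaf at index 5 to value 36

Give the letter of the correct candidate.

Answer: A

Derivation:
Original leaves: [45, 53, 6, 93, 97, 30, 12]
Target new root: 676
Try each candidate change and compute the resulting root:
Candidate A: set leaf[2] = 76 -> leaves = [45, 53, 76, 93, 97, 30, 12]
  L0: [45, 53, 76, 93, 97, 30, 12]
  L1: h(45,53)=(45*31+53)%997=451 h(76,93)=(76*31+93)%997=455 h(97,30)=(97*31+30)%997=46 h(12,12)=(12*31+12)%997=384 -> [451, 455, 46, 384]
  L2: h(451,455)=(451*31+455)%997=478 h(46,384)=(46*31+384)%997=813 -> [478, 813]
  L3: h(478,813)=(478*31+813)%997=676 -> [676]
  root = 676 == target 676  ** MATCH **
Candidate B: set leaf[0] = 69 -> leaves = [69, 53, 6, 93, 97, 30, 12]
  L0: [69, 53, 6, 93, 97, 30, 12]
  L1: h(69,53)=(69*31+53)%997=198 h(6,93)=(6*31+93)%997=279 h(97,30)=(97*31+30)%997=46 h(12,12)=(12*31+12)%997=384 -> [198, 279, 46, 384]
  L2: h(198,279)=(198*31+279)%997=435 h(46,384)=(46*31+384)%997=813 -> [435, 813]
  L3: h(435,813)=(435*31+813)%997=340 -> [340]
  root = 340 != target 676
Candidate C: set leaf[2] = 28 -> leaves = [45, 53, 28, 93, 97, 30, 12]
  L0: [45, 53, 28, 93, 97, 30, 12]
  L1: h(45,53)=(45*31+53)%997=451 h(28,93)=(28*31+93)%997=961 h(97,30)=(97*31+30)%997=46 h(12,12)=(12*31+12)%997=384 -> [451, 961, 46, 384]
  L2: h(451,961)=(451*31+961)%997=984 h(46,384)=(46*31+384)%997=813 -> [984, 813]
  L3: h(984,813)=(984*31+813)%997=410 -> [410]
  root = 410 != target 676
Candidate D: set leaf[5] = 36 -> leaves = [45, 53, 6, 93, 97, 36, 12]
  L0: [45, 53, 6, 93, 97, 36, 12]
  L1: h(45,53)=(45*31+53)%997=451 h(6,93)=(6*31+93)%997=279 h(97,36)=(97*31+36)%997=52 h(12,12)=(12*31+12)%997=384 -> [451, 279, 52, 384]
  L2: h(451,279)=(451*31+279)%997=302 h(52,384)=(52*31+384)%997=2 -> [302, 2]
  L3: h(302,2)=(302*31+2)%997=391 -> [391]
  root = 391 != target 676
Candidate A produces the target root.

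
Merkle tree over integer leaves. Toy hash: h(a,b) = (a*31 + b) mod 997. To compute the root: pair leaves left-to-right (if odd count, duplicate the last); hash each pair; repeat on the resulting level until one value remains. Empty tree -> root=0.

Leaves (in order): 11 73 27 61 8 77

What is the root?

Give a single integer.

L0: [11, 73, 27, 61, 8, 77]
L1: h(11,73)=(11*31+73)%997=414 h(27,61)=(27*31+61)%997=898 h(8,77)=(8*31+77)%997=325 -> [414, 898, 325]
L2: h(414,898)=(414*31+898)%997=771 h(325,325)=(325*31+325)%997=430 -> [771, 430]
L3: h(771,430)=(771*31+430)%997=403 -> [403]

Answer: 403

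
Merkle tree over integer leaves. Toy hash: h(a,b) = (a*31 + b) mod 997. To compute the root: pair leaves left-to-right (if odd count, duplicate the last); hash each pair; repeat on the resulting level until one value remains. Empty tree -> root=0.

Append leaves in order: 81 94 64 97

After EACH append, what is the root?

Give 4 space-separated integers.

Answer: 81 611 52 85

Derivation:
After append 81 (leaves=[81]):
  L0: [81]
  root=81
After append 94 (leaves=[81, 94]):
  L0: [81, 94]
  L1: h(81,94)=(81*31+94)%997=611 -> [611]
  root=611
After append 64 (leaves=[81, 94, 64]):
  L0: [81, 94, 64]
  L1: h(81,94)=(81*31+94)%997=611 h(64,64)=(64*31+64)%997=54 -> [611, 54]
  L2: h(611,54)=(611*31+54)%997=52 -> [52]
  root=52
After append 97 (leaves=[81, 94, 64, 97]):
  L0: [81, 94, 64, 97]
  L1: h(81,94)=(81*31+94)%997=611 h(64,97)=(64*31+97)%997=87 -> [611, 87]
  L2: h(611,87)=(611*31+87)%997=85 -> [85]
  root=85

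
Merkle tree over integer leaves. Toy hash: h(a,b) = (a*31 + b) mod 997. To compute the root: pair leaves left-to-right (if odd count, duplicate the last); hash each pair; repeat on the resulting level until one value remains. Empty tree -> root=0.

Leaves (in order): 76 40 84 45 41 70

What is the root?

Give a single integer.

Answer: 889

Derivation:
L0: [76, 40, 84, 45, 41, 70]
L1: h(76,40)=(76*31+40)%997=402 h(84,45)=(84*31+45)%997=655 h(41,70)=(41*31+70)%997=344 -> [402, 655, 344]
L2: h(402,655)=(402*31+655)%997=156 h(344,344)=(344*31+344)%997=41 -> [156, 41]
L3: h(156,41)=(156*31+41)%997=889 -> [889]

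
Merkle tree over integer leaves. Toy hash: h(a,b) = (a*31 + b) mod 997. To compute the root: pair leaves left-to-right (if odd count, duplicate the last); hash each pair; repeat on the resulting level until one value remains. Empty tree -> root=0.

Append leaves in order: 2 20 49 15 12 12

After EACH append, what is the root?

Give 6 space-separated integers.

After append 2 (leaves=[2]):
  L0: [2]
  root=2
After append 20 (leaves=[2, 20]):
  L0: [2, 20]
  L1: h(2,20)=(2*31+20)%997=82 -> [82]
  root=82
After append 49 (leaves=[2, 20, 49]):
  L0: [2, 20, 49]
  L1: h(2,20)=(2*31+20)%997=82 h(49,49)=(49*31+49)%997=571 -> [82, 571]
  L2: h(82,571)=(82*31+571)%997=122 -> [122]
  root=122
After append 15 (leaves=[2, 20, 49, 15]):
  L0: [2, 20, 49, 15]
  L1: h(2,20)=(2*31+20)%997=82 h(49,15)=(49*31+15)%997=537 -> [82, 537]
  L2: h(82,537)=(82*31+537)%997=88 -> [88]
  root=88
After append 12 (leaves=[2, 20, 49, 15, 12]):
  L0: [2, 20, 49, 15, 12]
  L1: h(2,20)=(2*31+20)%997=82 h(49,15)=(49*31+15)%997=537 h(12,12)=(12*31+12)%997=384 -> [82, 537, 384]
  L2: h(82,537)=(82*31+537)%997=88 h(384,384)=(384*31+384)%997=324 -> [88, 324]
  L3: h(88,324)=(88*31+324)%997=61 -> [61]
  root=61
After append 12 (leaves=[2, 20, 49, 15, 12, 12]):
  L0: [2, 20, 49, 15, 12, 12]
  L1: h(2,20)=(2*31+20)%997=82 h(49,15)=(49*31+15)%997=537 h(12,12)=(12*31+12)%997=384 -> [82, 537, 384]
  L2: h(82,537)=(82*31+537)%997=88 h(384,384)=(384*31+384)%997=324 -> [88, 324]
  L3: h(88,324)=(88*31+324)%997=61 -> [61]
  root=61

Answer: 2 82 122 88 61 61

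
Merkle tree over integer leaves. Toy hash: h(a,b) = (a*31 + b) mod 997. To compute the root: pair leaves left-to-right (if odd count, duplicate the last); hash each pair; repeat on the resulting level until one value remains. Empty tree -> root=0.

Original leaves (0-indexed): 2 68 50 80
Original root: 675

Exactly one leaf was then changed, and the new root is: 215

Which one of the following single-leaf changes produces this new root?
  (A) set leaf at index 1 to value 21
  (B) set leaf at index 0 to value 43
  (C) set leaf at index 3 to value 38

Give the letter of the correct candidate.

Answer: A

Derivation:
Original leaves: [2, 68, 50, 80]
Target new root: 215
Try each candidate change and compute the resulting root:
Candidate A: set leaf[1] = 21 -> leaves = [2, 21, 50, 80]
  L0: [2, 21, 50, 80]
  L1: h(2,21)=(2*31+21)%997=83 h(50,80)=(50*31+80)%997=633 -> [83, 633]
  L2: h(83,633)=(83*31+633)%997=215 -> [215]
  root = 215 == target 215  ** MATCH **
Candidate B: set leaf[0] = 43 -> leaves = [43, 68, 50, 80]
  L0: [43, 68, 50, 80]
  L1: h(43,68)=(43*31+68)%997=404 h(50,80)=(50*31+80)%997=633 -> [404, 633]
  L2: h(404,633)=(404*31+633)%997=196 -> [196]
  root = 196 != target 215
Candidate C: set leaf[3] = 38 -> leaves = [2, 68, 50, 38]
  L0: [2, 68, 50, 38]
  L1: h(2,68)=(2*31+68)%997=130 h(50,38)=(50*31+38)%997=591 -> [130, 591]
  L2: h(130,591)=(130*31+591)%997=633 -> [633]
  root = 633 != target 215
Candidate A produces the target root.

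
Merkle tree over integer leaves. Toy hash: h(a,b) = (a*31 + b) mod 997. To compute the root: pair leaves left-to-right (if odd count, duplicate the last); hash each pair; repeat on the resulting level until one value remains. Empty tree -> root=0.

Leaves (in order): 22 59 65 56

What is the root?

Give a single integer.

L0: [22, 59, 65, 56]
L1: h(22,59)=(22*31+59)%997=741 h(65,56)=(65*31+56)%997=77 -> [741, 77]
L2: h(741,77)=(741*31+77)%997=117 -> [117]

Answer: 117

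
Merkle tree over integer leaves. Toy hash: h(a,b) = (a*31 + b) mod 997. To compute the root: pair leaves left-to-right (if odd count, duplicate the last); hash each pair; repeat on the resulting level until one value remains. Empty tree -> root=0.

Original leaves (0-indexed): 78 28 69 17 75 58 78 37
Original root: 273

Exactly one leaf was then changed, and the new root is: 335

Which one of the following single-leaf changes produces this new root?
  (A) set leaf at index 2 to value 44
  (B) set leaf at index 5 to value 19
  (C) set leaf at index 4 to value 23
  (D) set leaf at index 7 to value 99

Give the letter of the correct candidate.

Answer: D

Derivation:
Original leaves: [78, 28, 69, 17, 75, 58, 78, 37]
Target new root: 335
Try each candidate change and compute the resulting root:
Candidate A: set leaf[2] = 44 -> leaves = [78, 28, 44, 17, 75, 58, 78, 37]
  L0: [78, 28, 44, 17, 75, 58, 78, 37]
  L1: h(78,28)=(78*31+28)%997=452 h(44,17)=(44*31+17)%997=384 h(75,58)=(75*31+58)%997=389 h(78,37)=(78*31+37)%997=461 -> [452, 384, 389, 461]
  L2: h(452,384)=(452*31+384)%997=438 h(389,461)=(389*31+461)%997=556 -> [438, 556]
  L3: h(438,556)=(438*31+556)%997=176 -> [176]
  root = 176 != target 335
Candidate B: set leaf[5] = 19 -> leaves = [78, 28, 69, 17, 75, 19, 78, 37]
  L0: [78, 28, 69, 17, 75, 19, 78, 37]
  L1: h(78,28)=(78*31+28)%997=452 h(69,17)=(69*31+17)%997=162 h(75,19)=(75*31+19)%997=350 h(78,37)=(78*31+37)%997=461 -> [452, 162, 350, 461]
  L2: h(452,162)=(452*31+162)%997=216 h(350,461)=(350*31+461)%997=344 -> [216, 344]
  L3: h(216,344)=(216*31+344)%997=61 -> [61]
  root = 61 != target 335
Candidate C: set leaf[4] = 23 -> leaves = [78, 28, 69, 17, 23, 58, 78, 37]
  L0: [78, 28, 69, 17, 23, 58, 78, 37]
  L1: h(78,28)=(78*31+28)%997=452 h(69,17)=(69*31+17)%997=162 h(23,58)=(23*31+58)%997=771 h(78,37)=(78*31+37)%997=461 -> [452, 162, 771, 461]
  L2: h(452,162)=(452*31+162)%997=216 h(771,461)=(771*31+461)%997=434 -> [216, 434]
  L3: h(216,434)=(216*31+434)%997=151 -> [151]
  root = 151 != target 335
Candidate D: set leaf[7] = 99 -> leaves = [78, 28, 69, 17, 75, 58, 78, 99]
  L0: [78, 28, 69, 17, 75, 58, 78, 99]
  L1: h(78,28)=(78*31+28)%997=452 h(69,17)=(69*31+17)%997=162 h(75,58)=(75*31+58)%997=389 h(78,99)=(78*31+99)%997=523 -> [452, 162, 389, 523]
  L2: h(452,162)=(452*31+162)%997=216 h(389,523)=(389*31+523)%997=618 -> [216, 618]
  L3: h(216,618)=(216*31+618)%997=335 -> [335]
  root = 335 == target 335  ** MATCH **
Candidate D produces the target root.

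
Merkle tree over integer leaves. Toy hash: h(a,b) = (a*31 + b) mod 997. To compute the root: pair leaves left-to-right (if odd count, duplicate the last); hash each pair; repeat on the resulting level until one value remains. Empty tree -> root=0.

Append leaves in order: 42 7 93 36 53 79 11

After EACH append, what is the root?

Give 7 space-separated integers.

Answer: 42 312 684 627 928 763 390

Derivation:
After append 42 (leaves=[42]):
  L0: [42]
  root=42
After append 7 (leaves=[42, 7]):
  L0: [42, 7]
  L1: h(42,7)=(42*31+7)%997=312 -> [312]
  root=312
After append 93 (leaves=[42, 7, 93]):
  L0: [42, 7, 93]
  L1: h(42,7)=(42*31+7)%997=312 h(93,93)=(93*31+93)%997=982 -> [312, 982]
  L2: h(312,982)=(312*31+982)%997=684 -> [684]
  root=684
After append 36 (leaves=[42, 7, 93, 36]):
  L0: [42, 7, 93, 36]
  L1: h(42,7)=(42*31+7)%997=312 h(93,36)=(93*31+36)%997=925 -> [312, 925]
  L2: h(312,925)=(312*31+925)%997=627 -> [627]
  root=627
After append 53 (leaves=[42, 7, 93, 36, 53]):
  L0: [42, 7, 93, 36, 53]
  L1: h(42,7)=(42*31+7)%997=312 h(93,36)=(93*31+36)%997=925 h(53,53)=(53*31+53)%997=699 -> [312, 925, 699]
  L2: h(312,925)=(312*31+925)%997=627 h(699,699)=(699*31+699)%997=434 -> [627, 434]
  L3: h(627,434)=(627*31+434)%997=928 -> [928]
  root=928
After append 79 (leaves=[42, 7, 93, 36, 53, 79]):
  L0: [42, 7, 93, 36, 53, 79]
  L1: h(42,7)=(42*31+7)%997=312 h(93,36)=(93*31+36)%997=925 h(53,79)=(53*31+79)%997=725 -> [312, 925, 725]
  L2: h(312,925)=(312*31+925)%997=627 h(725,725)=(725*31+725)%997=269 -> [627, 269]
  L3: h(627,269)=(627*31+269)%997=763 -> [763]
  root=763
After append 11 (leaves=[42, 7, 93, 36, 53, 79, 11]):
  L0: [42, 7, 93, 36, 53, 79, 11]
  L1: h(42,7)=(42*31+7)%997=312 h(93,36)=(93*31+36)%997=925 h(53,79)=(53*31+79)%997=725 h(11,11)=(11*31+11)%997=352 -> [312, 925, 725, 352]
  L2: h(312,925)=(312*31+925)%997=627 h(725,352)=(725*31+352)%997=893 -> [627, 893]
  L3: h(627,893)=(627*31+893)%997=390 -> [390]
  root=390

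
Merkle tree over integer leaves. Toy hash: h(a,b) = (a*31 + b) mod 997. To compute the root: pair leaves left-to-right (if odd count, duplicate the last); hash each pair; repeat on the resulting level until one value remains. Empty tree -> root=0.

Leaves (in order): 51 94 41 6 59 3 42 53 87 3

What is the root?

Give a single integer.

Answer: 65

Derivation:
L0: [51, 94, 41, 6, 59, 3, 42, 53, 87, 3]
L1: h(51,94)=(51*31+94)%997=678 h(41,6)=(41*31+6)%997=280 h(59,3)=(59*31+3)%997=835 h(42,53)=(42*31+53)%997=358 h(87,3)=(87*31+3)%997=706 -> [678, 280, 835, 358, 706]
L2: h(678,280)=(678*31+280)%997=361 h(835,358)=(835*31+358)%997=321 h(706,706)=(706*31+706)%997=658 -> [361, 321, 658]
L3: h(361,321)=(361*31+321)%997=545 h(658,658)=(658*31+658)%997=119 -> [545, 119]
L4: h(545,119)=(545*31+119)%997=65 -> [65]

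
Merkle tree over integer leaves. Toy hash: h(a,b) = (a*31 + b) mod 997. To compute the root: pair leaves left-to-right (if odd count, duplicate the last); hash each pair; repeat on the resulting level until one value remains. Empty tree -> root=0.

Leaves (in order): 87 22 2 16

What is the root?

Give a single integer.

L0: [87, 22, 2, 16]
L1: h(87,22)=(87*31+22)%997=725 h(2,16)=(2*31+16)%997=78 -> [725, 78]
L2: h(725,78)=(725*31+78)%997=619 -> [619]

Answer: 619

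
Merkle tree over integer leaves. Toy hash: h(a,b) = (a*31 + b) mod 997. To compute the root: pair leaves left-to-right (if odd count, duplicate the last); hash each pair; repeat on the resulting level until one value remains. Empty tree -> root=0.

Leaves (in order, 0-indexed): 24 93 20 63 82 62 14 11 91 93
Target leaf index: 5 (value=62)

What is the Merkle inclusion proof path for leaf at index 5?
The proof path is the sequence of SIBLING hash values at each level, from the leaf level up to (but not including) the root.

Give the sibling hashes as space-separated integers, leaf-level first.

Answer: 82 445 708 912

Derivation:
L0 (leaves): [24, 93, 20, 63, 82, 62, 14, 11, 91, 93], target index=5
L1: h(24,93)=(24*31+93)%997=837 [pair 0] h(20,63)=(20*31+63)%997=683 [pair 1] h(82,62)=(82*31+62)%997=610 [pair 2] h(14,11)=(14*31+11)%997=445 [pair 3] h(91,93)=(91*31+93)%997=920 [pair 4] -> [837, 683, 610, 445, 920]
  Sibling for proof at L0: 82
L2: h(837,683)=(837*31+683)%997=708 [pair 0] h(610,445)=(610*31+445)%997=412 [pair 1] h(920,920)=(920*31+920)%997=527 [pair 2] -> [708, 412, 527]
  Sibling for proof at L1: 445
L3: h(708,412)=(708*31+412)%997=426 [pair 0] h(527,527)=(527*31+527)%997=912 [pair 1] -> [426, 912]
  Sibling for proof at L2: 708
L4: h(426,912)=(426*31+912)%997=160 [pair 0] -> [160]
  Sibling for proof at L3: 912
Root: 160
Proof path (sibling hashes from leaf to root): [82, 445, 708, 912]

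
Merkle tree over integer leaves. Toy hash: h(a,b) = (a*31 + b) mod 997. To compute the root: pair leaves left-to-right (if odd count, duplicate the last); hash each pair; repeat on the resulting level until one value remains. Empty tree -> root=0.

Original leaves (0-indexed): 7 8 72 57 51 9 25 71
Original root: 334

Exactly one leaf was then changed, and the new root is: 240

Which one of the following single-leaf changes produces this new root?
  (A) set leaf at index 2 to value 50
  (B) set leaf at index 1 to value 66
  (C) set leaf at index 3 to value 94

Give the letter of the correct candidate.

Original leaves: [7, 8, 72, 57, 51, 9, 25, 71]
Target new root: 240
Try each candidate change and compute the resulting root:
Candidate A: set leaf[2] = 50 -> leaves = [7, 8, 50, 57, 51, 9, 25, 71]
  L0: [7, 8, 50, 57, 51, 9, 25, 71]
  L1: h(7,8)=(7*31+8)%997=225 h(50,57)=(50*31+57)%997=610 h(51,9)=(51*31+9)%997=593 h(25,71)=(25*31+71)%997=846 -> [225, 610, 593, 846]
  L2: h(225,610)=(225*31+610)%997=606 h(593,846)=(593*31+846)%997=286 -> [606, 286]
  L3: h(606,286)=(606*31+286)%997=129 -> [129]
  root = 129 != target 240
Candidate B: set leaf[1] = 66 -> leaves = [7, 66, 72, 57, 51, 9, 25, 71]
  L0: [7, 66, 72, 57, 51, 9, 25, 71]
  L1: h(7,66)=(7*31+66)%997=283 h(72,57)=(72*31+57)%997=295 h(51,9)=(51*31+9)%997=593 h(25,71)=(25*31+71)%997=846 -> [283, 295, 593, 846]
  L2: h(283,295)=(283*31+295)%997=95 h(593,846)=(593*31+846)%997=286 -> [95, 286]
  L3: h(95,286)=(95*31+286)%997=240 -> [240]
  root = 240 == target 240  ** MATCH **
Candidate C: set leaf[3] = 94 -> leaves = [7, 8, 72, 94, 51, 9, 25, 71]
  L0: [7, 8, 72, 94, 51, 9, 25, 71]
  L1: h(7,8)=(7*31+8)%997=225 h(72,94)=(72*31+94)%997=332 h(51,9)=(51*31+9)%997=593 h(25,71)=(25*31+71)%997=846 -> [225, 332, 593, 846]
  L2: h(225,332)=(225*31+332)%997=328 h(593,846)=(593*31+846)%997=286 -> [328, 286]
  L3: h(328,286)=(328*31+286)%997=484 -> [484]
  root = 484 != target 240
Candidate B produces the target root.

Answer: B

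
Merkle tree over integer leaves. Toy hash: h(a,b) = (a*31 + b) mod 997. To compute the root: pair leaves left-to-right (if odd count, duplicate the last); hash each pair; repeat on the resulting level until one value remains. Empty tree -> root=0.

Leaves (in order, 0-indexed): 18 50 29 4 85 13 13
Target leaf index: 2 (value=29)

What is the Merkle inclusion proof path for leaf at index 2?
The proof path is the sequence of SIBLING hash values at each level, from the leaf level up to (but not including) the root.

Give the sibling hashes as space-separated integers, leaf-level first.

L0 (leaves): [18, 50, 29, 4, 85, 13, 13], target index=2
L1: h(18,50)=(18*31+50)%997=608 [pair 0] h(29,4)=(29*31+4)%997=903 [pair 1] h(85,13)=(85*31+13)%997=654 [pair 2] h(13,13)=(13*31+13)%997=416 [pair 3] -> [608, 903, 654, 416]
  Sibling for proof at L0: 4
L2: h(608,903)=(608*31+903)%997=808 [pair 0] h(654,416)=(654*31+416)%997=750 [pair 1] -> [808, 750]
  Sibling for proof at L1: 608
L3: h(808,750)=(808*31+750)%997=873 [pair 0] -> [873]
  Sibling for proof at L2: 750
Root: 873
Proof path (sibling hashes from leaf to root): [4, 608, 750]

Answer: 4 608 750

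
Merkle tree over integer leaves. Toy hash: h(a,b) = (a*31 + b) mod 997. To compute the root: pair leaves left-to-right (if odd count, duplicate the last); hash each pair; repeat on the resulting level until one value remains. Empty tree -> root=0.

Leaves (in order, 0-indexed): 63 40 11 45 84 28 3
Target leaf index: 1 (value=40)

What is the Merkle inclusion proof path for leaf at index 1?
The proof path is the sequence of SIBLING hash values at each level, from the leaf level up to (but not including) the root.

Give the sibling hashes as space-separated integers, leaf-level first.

Answer: 63 386 931

Derivation:
L0 (leaves): [63, 40, 11, 45, 84, 28, 3], target index=1
L1: h(63,40)=(63*31+40)%997=996 [pair 0] h(11,45)=(11*31+45)%997=386 [pair 1] h(84,28)=(84*31+28)%997=638 [pair 2] h(3,3)=(3*31+3)%997=96 [pair 3] -> [996, 386, 638, 96]
  Sibling for proof at L0: 63
L2: h(996,386)=(996*31+386)%997=355 [pair 0] h(638,96)=(638*31+96)%997=931 [pair 1] -> [355, 931]
  Sibling for proof at L1: 386
L3: h(355,931)=(355*31+931)%997=969 [pair 0] -> [969]
  Sibling for proof at L2: 931
Root: 969
Proof path (sibling hashes from leaf to root): [63, 386, 931]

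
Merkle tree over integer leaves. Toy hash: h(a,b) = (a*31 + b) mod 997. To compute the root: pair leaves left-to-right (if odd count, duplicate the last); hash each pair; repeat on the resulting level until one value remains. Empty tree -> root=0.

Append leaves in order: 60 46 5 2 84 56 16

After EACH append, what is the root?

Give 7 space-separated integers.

After append 60 (leaves=[60]):
  L0: [60]
  root=60
After append 46 (leaves=[60, 46]):
  L0: [60, 46]
  L1: h(60,46)=(60*31+46)%997=909 -> [909]
  root=909
After append 5 (leaves=[60, 46, 5]):
  L0: [60, 46, 5]
  L1: h(60,46)=(60*31+46)%997=909 h(5,5)=(5*31+5)%997=160 -> [909, 160]
  L2: h(909,160)=(909*31+160)%997=423 -> [423]
  root=423
After append 2 (leaves=[60, 46, 5, 2]):
  L0: [60, 46, 5, 2]
  L1: h(60,46)=(60*31+46)%997=909 h(5,2)=(5*31+2)%997=157 -> [909, 157]
  L2: h(909,157)=(909*31+157)%997=420 -> [420]
  root=420
After append 84 (leaves=[60, 46, 5, 2, 84]):
  L0: [60, 46, 5, 2, 84]
  L1: h(60,46)=(60*31+46)%997=909 h(5,2)=(5*31+2)%997=157 h(84,84)=(84*31+84)%997=694 -> [909, 157, 694]
  L2: h(909,157)=(909*31+157)%997=420 h(694,694)=(694*31+694)%997=274 -> [420, 274]
  L3: h(420,274)=(420*31+274)%997=333 -> [333]
  root=333
After append 56 (leaves=[60, 46, 5, 2, 84, 56]):
  L0: [60, 46, 5, 2, 84, 56]
  L1: h(60,46)=(60*31+46)%997=909 h(5,2)=(5*31+2)%997=157 h(84,56)=(84*31+56)%997=666 -> [909, 157, 666]
  L2: h(909,157)=(909*31+157)%997=420 h(666,666)=(666*31+666)%997=375 -> [420, 375]
  L3: h(420,375)=(420*31+375)%997=434 -> [434]
  root=434
After append 16 (leaves=[60, 46, 5, 2, 84, 56, 16]):
  L0: [60, 46, 5, 2, 84, 56, 16]
  L1: h(60,46)=(60*31+46)%997=909 h(5,2)=(5*31+2)%997=157 h(84,56)=(84*31+56)%997=666 h(16,16)=(16*31+16)%997=512 -> [909, 157, 666, 512]
  L2: h(909,157)=(909*31+157)%997=420 h(666,512)=(666*31+512)%997=221 -> [420, 221]
  L3: h(420,221)=(420*31+221)%997=280 -> [280]
  root=280

Answer: 60 909 423 420 333 434 280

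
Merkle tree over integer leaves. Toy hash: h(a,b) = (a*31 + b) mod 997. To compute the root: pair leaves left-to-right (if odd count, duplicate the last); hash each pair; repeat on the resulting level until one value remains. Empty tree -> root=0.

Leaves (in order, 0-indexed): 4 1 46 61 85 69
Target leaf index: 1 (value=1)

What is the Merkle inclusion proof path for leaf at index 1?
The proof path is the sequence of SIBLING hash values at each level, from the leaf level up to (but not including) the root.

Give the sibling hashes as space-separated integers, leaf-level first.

Answer: 4 490 786

Derivation:
L0 (leaves): [4, 1, 46, 61, 85, 69], target index=1
L1: h(4,1)=(4*31+1)%997=125 [pair 0] h(46,61)=(46*31+61)%997=490 [pair 1] h(85,69)=(85*31+69)%997=710 [pair 2] -> [125, 490, 710]
  Sibling for proof at L0: 4
L2: h(125,490)=(125*31+490)%997=377 [pair 0] h(710,710)=(710*31+710)%997=786 [pair 1] -> [377, 786]
  Sibling for proof at L1: 490
L3: h(377,786)=(377*31+786)%997=509 [pair 0] -> [509]
  Sibling for proof at L2: 786
Root: 509
Proof path (sibling hashes from leaf to root): [4, 490, 786]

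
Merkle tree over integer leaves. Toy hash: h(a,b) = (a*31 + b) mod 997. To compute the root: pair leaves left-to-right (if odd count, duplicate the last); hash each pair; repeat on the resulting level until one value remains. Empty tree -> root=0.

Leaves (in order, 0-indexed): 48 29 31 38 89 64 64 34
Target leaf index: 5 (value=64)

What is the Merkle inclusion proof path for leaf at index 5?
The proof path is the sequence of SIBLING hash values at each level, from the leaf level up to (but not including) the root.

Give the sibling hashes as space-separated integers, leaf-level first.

Answer: 89 24 170

Derivation:
L0 (leaves): [48, 29, 31, 38, 89, 64, 64, 34], target index=5
L1: h(48,29)=(48*31+29)%997=520 [pair 0] h(31,38)=(31*31+38)%997=2 [pair 1] h(89,64)=(89*31+64)%997=829 [pair 2] h(64,34)=(64*31+34)%997=24 [pair 3] -> [520, 2, 829, 24]
  Sibling for proof at L0: 89
L2: h(520,2)=(520*31+2)%997=170 [pair 0] h(829,24)=(829*31+24)%997=798 [pair 1] -> [170, 798]
  Sibling for proof at L1: 24
L3: h(170,798)=(170*31+798)%997=86 [pair 0] -> [86]
  Sibling for proof at L2: 170
Root: 86
Proof path (sibling hashes from leaf to root): [89, 24, 170]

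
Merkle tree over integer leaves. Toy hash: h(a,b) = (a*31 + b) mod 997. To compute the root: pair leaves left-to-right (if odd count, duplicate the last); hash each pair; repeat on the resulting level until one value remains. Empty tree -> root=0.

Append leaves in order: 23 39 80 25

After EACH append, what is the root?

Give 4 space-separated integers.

Answer: 23 752 947 892

Derivation:
After append 23 (leaves=[23]):
  L0: [23]
  root=23
After append 39 (leaves=[23, 39]):
  L0: [23, 39]
  L1: h(23,39)=(23*31+39)%997=752 -> [752]
  root=752
After append 80 (leaves=[23, 39, 80]):
  L0: [23, 39, 80]
  L1: h(23,39)=(23*31+39)%997=752 h(80,80)=(80*31+80)%997=566 -> [752, 566]
  L2: h(752,566)=(752*31+566)%997=947 -> [947]
  root=947
After append 25 (leaves=[23, 39, 80, 25]):
  L0: [23, 39, 80, 25]
  L1: h(23,39)=(23*31+39)%997=752 h(80,25)=(80*31+25)%997=511 -> [752, 511]
  L2: h(752,511)=(752*31+511)%997=892 -> [892]
  root=892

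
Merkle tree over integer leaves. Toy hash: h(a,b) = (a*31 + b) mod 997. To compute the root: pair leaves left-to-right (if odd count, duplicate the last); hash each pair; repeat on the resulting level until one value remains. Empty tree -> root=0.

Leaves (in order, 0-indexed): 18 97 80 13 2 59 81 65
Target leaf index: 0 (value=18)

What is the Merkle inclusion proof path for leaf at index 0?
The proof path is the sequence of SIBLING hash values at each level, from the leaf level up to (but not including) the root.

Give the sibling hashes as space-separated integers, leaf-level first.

L0 (leaves): [18, 97, 80, 13, 2, 59, 81, 65], target index=0
L1: h(18,97)=(18*31+97)%997=655 [pair 0] h(80,13)=(80*31+13)%997=499 [pair 1] h(2,59)=(2*31+59)%997=121 [pair 2] h(81,65)=(81*31+65)%997=582 [pair 3] -> [655, 499, 121, 582]
  Sibling for proof at L0: 97
L2: h(655,499)=(655*31+499)%997=864 [pair 0] h(121,582)=(121*31+582)%997=345 [pair 1] -> [864, 345]
  Sibling for proof at L1: 499
L3: h(864,345)=(864*31+345)%997=210 [pair 0] -> [210]
  Sibling for proof at L2: 345
Root: 210
Proof path (sibling hashes from leaf to root): [97, 499, 345]

Answer: 97 499 345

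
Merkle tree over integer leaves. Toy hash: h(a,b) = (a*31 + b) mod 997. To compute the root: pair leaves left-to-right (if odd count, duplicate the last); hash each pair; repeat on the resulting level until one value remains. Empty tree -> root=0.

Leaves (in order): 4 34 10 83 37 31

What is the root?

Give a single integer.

Answer: 323

Derivation:
L0: [4, 34, 10, 83, 37, 31]
L1: h(4,34)=(4*31+34)%997=158 h(10,83)=(10*31+83)%997=393 h(37,31)=(37*31+31)%997=181 -> [158, 393, 181]
L2: h(158,393)=(158*31+393)%997=306 h(181,181)=(181*31+181)%997=807 -> [306, 807]
L3: h(306,807)=(306*31+807)%997=323 -> [323]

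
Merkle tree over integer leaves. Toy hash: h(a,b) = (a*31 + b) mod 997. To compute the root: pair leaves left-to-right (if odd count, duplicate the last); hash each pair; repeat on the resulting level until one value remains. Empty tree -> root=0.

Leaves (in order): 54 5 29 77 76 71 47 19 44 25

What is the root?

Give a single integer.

L0: [54, 5, 29, 77, 76, 71, 47, 19, 44, 25]
L1: h(54,5)=(54*31+5)%997=682 h(29,77)=(29*31+77)%997=976 h(76,71)=(76*31+71)%997=433 h(47,19)=(47*31+19)%997=479 h(44,25)=(44*31+25)%997=392 -> [682, 976, 433, 479, 392]
L2: h(682,976)=(682*31+976)%997=184 h(433,479)=(433*31+479)%997=941 h(392,392)=(392*31+392)%997=580 -> [184, 941, 580]
L3: h(184,941)=(184*31+941)%997=663 h(580,580)=(580*31+580)%997=614 -> [663, 614]
L4: h(663,614)=(663*31+614)%997=230 -> [230]

Answer: 230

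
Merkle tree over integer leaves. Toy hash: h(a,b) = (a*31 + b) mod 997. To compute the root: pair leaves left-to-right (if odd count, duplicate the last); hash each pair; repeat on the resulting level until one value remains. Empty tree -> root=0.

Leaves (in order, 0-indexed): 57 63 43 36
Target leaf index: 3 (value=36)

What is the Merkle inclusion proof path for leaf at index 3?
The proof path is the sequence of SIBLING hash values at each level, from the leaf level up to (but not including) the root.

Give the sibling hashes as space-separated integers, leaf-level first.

L0 (leaves): [57, 63, 43, 36], target index=3
L1: h(57,63)=(57*31+63)%997=833 [pair 0] h(43,36)=(43*31+36)%997=372 [pair 1] -> [833, 372]
  Sibling for proof at L0: 43
L2: h(833,372)=(833*31+372)%997=273 [pair 0] -> [273]
  Sibling for proof at L1: 833
Root: 273
Proof path (sibling hashes from leaf to root): [43, 833]

Answer: 43 833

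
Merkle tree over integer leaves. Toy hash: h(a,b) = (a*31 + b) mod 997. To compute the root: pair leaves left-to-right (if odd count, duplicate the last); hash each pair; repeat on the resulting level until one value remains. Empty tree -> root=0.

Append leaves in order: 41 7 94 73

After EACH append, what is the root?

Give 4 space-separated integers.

Answer: 41 281 752 731

Derivation:
After append 41 (leaves=[41]):
  L0: [41]
  root=41
After append 7 (leaves=[41, 7]):
  L0: [41, 7]
  L1: h(41,7)=(41*31+7)%997=281 -> [281]
  root=281
After append 94 (leaves=[41, 7, 94]):
  L0: [41, 7, 94]
  L1: h(41,7)=(41*31+7)%997=281 h(94,94)=(94*31+94)%997=17 -> [281, 17]
  L2: h(281,17)=(281*31+17)%997=752 -> [752]
  root=752
After append 73 (leaves=[41, 7, 94, 73]):
  L0: [41, 7, 94, 73]
  L1: h(41,7)=(41*31+7)%997=281 h(94,73)=(94*31+73)%997=993 -> [281, 993]
  L2: h(281,993)=(281*31+993)%997=731 -> [731]
  root=731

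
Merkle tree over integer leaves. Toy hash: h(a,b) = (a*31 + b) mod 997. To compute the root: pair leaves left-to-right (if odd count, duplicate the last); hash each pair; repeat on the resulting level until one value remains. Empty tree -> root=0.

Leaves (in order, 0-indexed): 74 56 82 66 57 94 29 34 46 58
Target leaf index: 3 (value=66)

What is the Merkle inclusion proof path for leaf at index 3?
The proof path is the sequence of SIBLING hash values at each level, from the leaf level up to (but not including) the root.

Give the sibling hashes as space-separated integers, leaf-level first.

Answer: 82 356 798 188

Derivation:
L0 (leaves): [74, 56, 82, 66, 57, 94, 29, 34, 46, 58], target index=3
L1: h(74,56)=(74*31+56)%997=356 [pair 0] h(82,66)=(82*31+66)%997=614 [pair 1] h(57,94)=(57*31+94)%997=864 [pair 2] h(29,34)=(29*31+34)%997=933 [pair 3] h(46,58)=(46*31+58)%997=487 [pair 4] -> [356, 614, 864, 933, 487]
  Sibling for proof at L0: 82
L2: h(356,614)=(356*31+614)%997=683 [pair 0] h(864,933)=(864*31+933)%997=798 [pair 1] h(487,487)=(487*31+487)%997=629 [pair 2] -> [683, 798, 629]
  Sibling for proof at L1: 356
L3: h(683,798)=(683*31+798)%997=37 [pair 0] h(629,629)=(629*31+629)%997=188 [pair 1] -> [37, 188]
  Sibling for proof at L2: 798
L4: h(37,188)=(37*31+188)%997=338 [pair 0] -> [338]
  Sibling for proof at L3: 188
Root: 338
Proof path (sibling hashes from leaf to root): [82, 356, 798, 188]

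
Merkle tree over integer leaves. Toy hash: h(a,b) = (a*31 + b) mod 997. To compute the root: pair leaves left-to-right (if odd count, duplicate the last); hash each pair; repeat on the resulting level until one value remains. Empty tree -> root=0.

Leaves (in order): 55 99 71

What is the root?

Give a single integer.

Answer: 370

Derivation:
L0: [55, 99, 71]
L1: h(55,99)=(55*31+99)%997=807 h(71,71)=(71*31+71)%997=278 -> [807, 278]
L2: h(807,278)=(807*31+278)%997=370 -> [370]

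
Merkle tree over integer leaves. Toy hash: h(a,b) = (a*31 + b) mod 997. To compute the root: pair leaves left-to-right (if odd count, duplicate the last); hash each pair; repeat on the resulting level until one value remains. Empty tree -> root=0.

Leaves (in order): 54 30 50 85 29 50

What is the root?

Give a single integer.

Answer: 766

Derivation:
L0: [54, 30, 50, 85, 29, 50]
L1: h(54,30)=(54*31+30)%997=707 h(50,85)=(50*31+85)%997=638 h(29,50)=(29*31+50)%997=949 -> [707, 638, 949]
L2: h(707,638)=(707*31+638)%997=621 h(949,949)=(949*31+949)%997=458 -> [621, 458]
L3: h(621,458)=(621*31+458)%997=766 -> [766]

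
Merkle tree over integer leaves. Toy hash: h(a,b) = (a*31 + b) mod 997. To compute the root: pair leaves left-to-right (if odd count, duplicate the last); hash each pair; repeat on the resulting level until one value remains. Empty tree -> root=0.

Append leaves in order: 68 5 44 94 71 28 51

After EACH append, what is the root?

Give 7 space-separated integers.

After append 68 (leaves=[68]):
  L0: [68]
  root=68
After append 5 (leaves=[68, 5]):
  L0: [68, 5]
  L1: h(68,5)=(68*31+5)%997=119 -> [119]
  root=119
After append 44 (leaves=[68, 5, 44]):
  L0: [68, 5, 44]
  L1: h(68,5)=(68*31+5)%997=119 h(44,44)=(44*31+44)%997=411 -> [119, 411]
  L2: h(119,411)=(119*31+411)%997=112 -> [112]
  root=112
After append 94 (leaves=[68, 5, 44, 94]):
  L0: [68, 5, 44, 94]
  L1: h(68,5)=(68*31+5)%997=119 h(44,94)=(44*31+94)%997=461 -> [119, 461]
  L2: h(119,461)=(119*31+461)%997=162 -> [162]
  root=162
After append 71 (leaves=[68, 5, 44, 94, 71]):
  L0: [68, 5, 44, 94, 71]
  L1: h(68,5)=(68*31+5)%997=119 h(44,94)=(44*31+94)%997=461 h(71,71)=(71*31+71)%997=278 -> [119, 461, 278]
  L2: h(119,461)=(119*31+461)%997=162 h(278,278)=(278*31+278)%997=920 -> [162, 920]
  L3: h(162,920)=(162*31+920)%997=957 -> [957]
  root=957
After append 28 (leaves=[68, 5, 44, 94, 71, 28]):
  L0: [68, 5, 44, 94, 71, 28]
  L1: h(68,5)=(68*31+5)%997=119 h(44,94)=(44*31+94)%997=461 h(71,28)=(71*31+28)%997=235 -> [119, 461, 235]
  L2: h(119,461)=(119*31+461)%997=162 h(235,235)=(235*31+235)%997=541 -> [162, 541]
  L3: h(162,541)=(162*31+541)%997=578 -> [578]
  root=578
After append 51 (leaves=[68, 5, 44, 94, 71, 28, 51]):
  L0: [68, 5, 44, 94, 71, 28, 51]
  L1: h(68,5)=(68*31+5)%997=119 h(44,94)=(44*31+94)%997=461 h(71,28)=(71*31+28)%997=235 h(51,51)=(51*31+51)%997=635 -> [119, 461, 235, 635]
  L2: h(119,461)=(119*31+461)%997=162 h(235,635)=(235*31+635)%997=941 -> [162, 941]
  L3: h(162,941)=(162*31+941)%997=978 -> [978]
  root=978

Answer: 68 119 112 162 957 578 978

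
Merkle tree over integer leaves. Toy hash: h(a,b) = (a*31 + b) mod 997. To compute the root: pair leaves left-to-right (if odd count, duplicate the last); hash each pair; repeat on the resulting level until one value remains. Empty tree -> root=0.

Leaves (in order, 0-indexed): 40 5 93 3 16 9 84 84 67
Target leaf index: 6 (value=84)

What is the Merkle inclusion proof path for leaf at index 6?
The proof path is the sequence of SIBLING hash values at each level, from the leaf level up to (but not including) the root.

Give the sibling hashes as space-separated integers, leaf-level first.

Answer: 84 505 604 62

Derivation:
L0 (leaves): [40, 5, 93, 3, 16, 9, 84, 84, 67], target index=6
L1: h(40,5)=(40*31+5)%997=248 [pair 0] h(93,3)=(93*31+3)%997=892 [pair 1] h(16,9)=(16*31+9)%997=505 [pair 2] h(84,84)=(84*31+84)%997=694 [pair 3] h(67,67)=(67*31+67)%997=150 [pair 4] -> [248, 892, 505, 694, 150]
  Sibling for proof at L0: 84
L2: h(248,892)=(248*31+892)%997=604 [pair 0] h(505,694)=(505*31+694)%997=397 [pair 1] h(150,150)=(150*31+150)%997=812 [pair 2] -> [604, 397, 812]
  Sibling for proof at L1: 505
L3: h(604,397)=(604*31+397)%997=178 [pair 0] h(812,812)=(812*31+812)%997=62 [pair 1] -> [178, 62]
  Sibling for proof at L2: 604
L4: h(178,62)=(178*31+62)%997=595 [pair 0] -> [595]
  Sibling for proof at L3: 62
Root: 595
Proof path (sibling hashes from leaf to root): [84, 505, 604, 62]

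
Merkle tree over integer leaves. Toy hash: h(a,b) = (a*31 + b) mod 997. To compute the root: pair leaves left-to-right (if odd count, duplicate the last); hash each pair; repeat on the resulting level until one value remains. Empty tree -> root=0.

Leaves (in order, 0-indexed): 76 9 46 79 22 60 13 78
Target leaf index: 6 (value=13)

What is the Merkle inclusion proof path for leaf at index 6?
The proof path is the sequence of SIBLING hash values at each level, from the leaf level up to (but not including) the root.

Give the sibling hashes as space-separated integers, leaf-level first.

L0 (leaves): [76, 9, 46, 79, 22, 60, 13, 78], target index=6
L1: h(76,9)=(76*31+9)%997=371 [pair 0] h(46,79)=(46*31+79)%997=508 [pair 1] h(22,60)=(22*31+60)%997=742 [pair 2] h(13,78)=(13*31+78)%997=481 [pair 3] -> [371, 508, 742, 481]
  Sibling for proof at L0: 78
L2: h(371,508)=(371*31+508)%997=45 [pair 0] h(742,481)=(742*31+481)%997=552 [pair 1] -> [45, 552]
  Sibling for proof at L1: 742
L3: h(45,552)=(45*31+552)%997=950 [pair 0] -> [950]
  Sibling for proof at L2: 45
Root: 950
Proof path (sibling hashes from leaf to root): [78, 742, 45]

Answer: 78 742 45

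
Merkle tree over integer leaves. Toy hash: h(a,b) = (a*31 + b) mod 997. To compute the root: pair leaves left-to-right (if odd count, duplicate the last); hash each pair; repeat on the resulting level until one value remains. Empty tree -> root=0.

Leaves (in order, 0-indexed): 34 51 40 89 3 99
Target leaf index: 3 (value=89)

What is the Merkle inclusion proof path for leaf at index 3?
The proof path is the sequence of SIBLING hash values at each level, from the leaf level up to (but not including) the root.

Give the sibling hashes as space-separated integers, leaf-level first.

Answer: 40 108 162

Derivation:
L0 (leaves): [34, 51, 40, 89, 3, 99], target index=3
L1: h(34,51)=(34*31+51)%997=108 [pair 0] h(40,89)=(40*31+89)%997=332 [pair 1] h(3,99)=(3*31+99)%997=192 [pair 2] -> [108, 332, 192]
  Sibling for proof at L0: 40
L2: h(108,332)=(108*31+332)%997=689 [pair 0] h(192,192)=(192*31+192)%997=162 [pair 1] -> [689, 162]
  Sibling for proof at L1: 108
L3: h(689,162)=(689*31+162)%997=584 [pair 0] -> [584]
  Sibling for proof at L2: 162
Root: 584
Proof path (sibling hashes from leaf to root): [40, 108, 162]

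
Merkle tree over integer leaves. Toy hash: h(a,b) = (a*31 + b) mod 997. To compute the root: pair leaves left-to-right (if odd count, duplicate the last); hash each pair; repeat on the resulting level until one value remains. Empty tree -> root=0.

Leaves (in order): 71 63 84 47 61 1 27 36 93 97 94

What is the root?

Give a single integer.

Answer: 477

Derivation:
L0: [71, 63, 84, 47, 61, 1, 27, 36, 93, 97, 94]
L1: h(71,63)=(71*31+63)%997=270 h(84,47)=(84*31+47)%997=657 h(61,1)=(61*31+1)%997=895 h(27,36)=(27*31+36)%997=873 h(93,97)=(93*31+97)%997=986 h(94,94)=(94*31+94)%997=17 -> [270, 657, 895, 873, 986, 17]
L2: h(270,657)=(270*31+657)%997=54 h(895,873)=(895*31+873)%997=702 h(986,17)=(986*31+17)%997=673 -> [54, 702, 673]
L3: h(54,702)=(54*31+702)%997=382 h(673,673)=(673*31+673)%997=599 -> [382, 599]
L4: h(382,599)=(382*31+599)%997=477 -> [477]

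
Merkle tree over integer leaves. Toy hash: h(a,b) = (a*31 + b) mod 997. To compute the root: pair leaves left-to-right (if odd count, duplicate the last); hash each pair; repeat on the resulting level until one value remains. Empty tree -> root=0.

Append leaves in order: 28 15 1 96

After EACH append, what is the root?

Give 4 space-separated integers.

After append 28 (leaves=[28]):
  L0: [28]
  root=28
After append 15 (leaves=[28, 15]):
  L0: [28, 15]
  L1: h(28,15)=(28*31+15)%997=883 -> [883]
  root=883
After append 1 (leaves=[28, 15, 1]):
  L0: [28, 15, 1]
  L1: h(28,15)=(28*31+15)%997=883 h(1,1)=(1*31+1)%997=32 -> [883, 32]
  L2: h(883,32)=(883*31+32)%997=486 -> [486]
  root=486
After append 96 (leaves=[28, 15, 1, 96]):
  L0: [28, 15, 1, 96]
  L1: h(28,15)=(28*31+15)%997=883 h(1,96)=(1*31+96)%997=127 -> [883, 127]
  L2: h(883,127)=(883*31+127)%997=581 -> [581]
  root=581

Answer: 28 883 486 581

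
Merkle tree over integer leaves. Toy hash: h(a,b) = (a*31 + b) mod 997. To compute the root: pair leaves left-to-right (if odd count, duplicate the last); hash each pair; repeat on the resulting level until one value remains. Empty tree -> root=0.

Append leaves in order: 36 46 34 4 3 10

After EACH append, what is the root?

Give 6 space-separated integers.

Answer: 36 165 221 191 20 244

Derivation:
After append 36 (leaves=[36]):
  L0: [36]
  root=36
After append 46 (leaves=[36, 46]):
  L0: [36, 46]
  L1: h(36,46)=(36*31+46)%997=165 -> [165]
  root=165
After append 34 (leaves=[36, 46, 34]):
  L0: [36, 46, 34]
  L1: h(36,46)=(36*31+46)%997=165 h(34,34)=(34*31+34)%997=91 -> [165, 91]
  L2: h(165,91)=(165*31+91)%997=221 -> [221]
  root=221
After append 4 (leaves=[36, 46, 34, 4]):
  L0: [36, 46, 34, 4]
  L1: h(36,46)=(36*31+46)%997=165 h(34,4)=(34*31+4)%997=61 -> [165, 61]
  L2: h(165,61)=(165*31+61)%997=191 -> [191]
  root=191
After append 3 (leaves=[36, 46, 34, 4, 3]):
  L0: [36, 46, 34, 4, 3]
  L1: h(36,46)=(36*31+46)%997=165 h(34,4)=(34*31+4)%997=61 h(3,3)=(3*31+3)%997=96 -> [165, 61, 96]
  L2: h(165,61)=(165*31+61)%997=191 h(96,96)=(96*31+96)%997=81 -> [191, 81]
  L3: h(191,81)=(191*31+81)%997=20 -> [20]
  root=20
After append 10 (leaves=[36, 46, 34, 4, 3, 10]):
  L0: [36, 46, 34, 4, 3, 10]
  L1: h(36,46)=(36*31+46)%997=165 h(34,4)=(34*31+4)%997=61 h(3,10)=(3*31+10)%997=103 -> [165, 61, 103]
  L2: h(165,61)=(165*31+61)%997=191 h(103,103)=(103*31+103)%997=305 -> [191, 305]
  L3: h(191,305)=(191*31+305)%997=244 -> [244]
  root=244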